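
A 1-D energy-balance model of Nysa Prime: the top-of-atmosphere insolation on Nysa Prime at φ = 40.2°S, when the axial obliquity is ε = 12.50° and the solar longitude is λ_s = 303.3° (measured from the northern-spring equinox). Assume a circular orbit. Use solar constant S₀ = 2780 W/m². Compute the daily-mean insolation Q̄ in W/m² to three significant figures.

Solar declination: sin δ = sin ε · sin λ_s = sin 12.50° × sin 303.3° = -0.18090, so δ = -10.422°.
cos H₀ = −tan(-40.2°) tan(-10.422°) = -0.1554, H₀ = 1.7269 rad.
Bracket: H₀ sin φ sin δ + cos φ cos δ sin H₀ = 1.7269×-0.64546×-0.18090 + 0.76380×0.98350×0.98785 = 0.201639 + 0.742070 = 0.943709.
Q̄ = (S₀/π) × [bracket] = (2780/π) × 0.943709 = 835.1 W/m².

Q̄ ≈ 835 W/m²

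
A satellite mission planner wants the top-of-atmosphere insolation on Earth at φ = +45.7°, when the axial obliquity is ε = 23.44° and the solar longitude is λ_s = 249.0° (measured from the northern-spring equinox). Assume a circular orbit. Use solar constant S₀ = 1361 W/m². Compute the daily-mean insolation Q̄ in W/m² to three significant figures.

Q̄ ≈ 124 W/m²

Solar declination: sin δ = sin ε · sin λ_s = sin 23.44° × sin 249.0° = -0.37137, so δ = -21.800°.
cos H₀ = −tan(+45.7°) tan(-21.800°) = 0.4099, H₀ = 1.1485 rad.
Bracket: H₀ sin φ sin δ + cos φ cos δ sin H₀ = 1.1485×0.71569×-0.37137 + 0.69842×0.92849×0.91215 = -0.305255 + 0.591507 = 0.286252.
Q̄ = (S₀/π) × [bracket] = (1361/π) × 0.286252 = 124.0 W/m².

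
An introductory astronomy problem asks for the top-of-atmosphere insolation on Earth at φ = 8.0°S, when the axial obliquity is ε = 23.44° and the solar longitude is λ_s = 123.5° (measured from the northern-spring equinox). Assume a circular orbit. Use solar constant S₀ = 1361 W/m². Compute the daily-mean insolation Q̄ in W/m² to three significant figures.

Solar declination: sin δ = sin ε · sin λ_s = sin 23.44° × sin 123.5° = 0.33171, so δ = +19.373°.
cos H₀ = −tan(-8.0°) tan(+19.373°) = 0.0494, H₀ = 1.5214 rad.
Bracket: H₀ sin φ sin δ + cos φ cos δ sin H₀ = 1.5214×-0.13917×0.33171 + 0.99027×0.94338×0.99878 = -0.070234 + 0.933061 = 0.862827.
Q̄ = (S₀/π) × [bracket] = (1361/π) × 0.862827 = 373.8 W/m².

Q̄ ≈ 374 W/m²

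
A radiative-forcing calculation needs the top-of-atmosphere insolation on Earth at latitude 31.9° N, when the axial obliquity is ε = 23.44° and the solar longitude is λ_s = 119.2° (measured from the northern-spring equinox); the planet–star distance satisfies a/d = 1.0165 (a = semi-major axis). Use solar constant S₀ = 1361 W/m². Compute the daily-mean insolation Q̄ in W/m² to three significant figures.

Q̄ ≈ 495 W/m²

Solar declination: sin δ = sin ε · sin λ_s = sin 23.44° × sin 119.2° = 0.34724, so δ = +20.318°.
cos H₀ = −tan(+31.9°) tan(+20.318°) = -0.2305, H₀ = 1.8034 rad.
Bracket: H₀ sin φ sin δ + cos φ cos δ sin H₀ = 1.8034×0.52844×0.34724 + 0.84897×0.93778×0.97308 = 0.330916 + 0.774715 = 1.105631.
Inverse-square distance factor (a/d)² = 1.0165² = 1.033272.
Q̄ = (S₀/π) × 1.033272 × [bracket] = (1361/π) × 1.033272 × 1.105631 = 494.9 W/m².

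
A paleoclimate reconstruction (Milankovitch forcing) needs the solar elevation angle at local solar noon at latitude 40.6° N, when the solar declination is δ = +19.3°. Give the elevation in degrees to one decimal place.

68.7°

At local noon the hour angle is zero, so the zenith angle equals |φ − δ| = |+40.6° − (+19.300°)| = 21.300°.
Elevation = 90° − 21.300° = 68.7°.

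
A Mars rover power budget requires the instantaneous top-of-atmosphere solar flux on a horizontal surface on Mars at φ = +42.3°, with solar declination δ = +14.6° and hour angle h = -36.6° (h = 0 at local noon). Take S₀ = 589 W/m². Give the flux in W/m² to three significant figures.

cos θ_z = sin φ sin δ + cos φ cos δ cos h = 0.169646 + 0.574615 = 0.744261.
Flux = S₀ · cos θ_z = 589 × 0.744261 = 438.4 W/m².

438 W/m²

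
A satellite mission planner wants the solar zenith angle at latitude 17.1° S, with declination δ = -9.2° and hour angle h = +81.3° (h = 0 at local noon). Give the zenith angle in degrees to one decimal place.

cos θ_z = sin φ sin δ + cos φ cos δ cos h = 0.047012 + 0.142714 = 0.189726.
θ_z = arccos(0.189726) = 79.1°.

θ_z = 79.1°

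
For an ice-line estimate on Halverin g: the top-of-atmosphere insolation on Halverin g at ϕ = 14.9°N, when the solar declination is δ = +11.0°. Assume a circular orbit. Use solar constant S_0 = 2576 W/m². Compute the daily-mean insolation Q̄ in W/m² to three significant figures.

cos h₀ = −tan(+14.9°) tan(+11.000°) = -0.0517, h₀ = 1.6225 rad.
Bracket: h₀ sin ϕ sin δ + cos ϕ cos δ sin h₀ = 1.6225×0.25713×0.19081 + 0.96638×0.98163×0.99866 = 0.079605 + 0.947356 = 1.026961.
Q̄ = (S_0/π) × [bracket] = (2576/π) × 1.026961 = 842.1 W/m².

Q̄ ≈ 842 W/m²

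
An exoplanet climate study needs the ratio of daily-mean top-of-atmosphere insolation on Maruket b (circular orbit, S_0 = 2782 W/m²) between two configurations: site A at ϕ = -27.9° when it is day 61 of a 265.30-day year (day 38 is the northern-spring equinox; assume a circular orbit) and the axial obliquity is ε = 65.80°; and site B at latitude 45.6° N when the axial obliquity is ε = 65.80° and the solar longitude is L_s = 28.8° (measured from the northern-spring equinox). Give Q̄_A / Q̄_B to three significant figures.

Q̄_A / Q̄_B ≈ 0.385

— Configuration A (ϕ=-27.9°):
Solar longitude: L_s = 360° × (61 − 38)/265.30 = 31.210°.
sin δ = sin 65.80° × sin 31.210° = 0.47264, so δ = +28.206°.
cos h₀ = −tan(-27.9°) tan(+28.206°) = 0.2840, h₀ = 1.2829 rad.
Bracket: h₀ sin ϕ sin δ + cos ϕ cos δ sin h₀ = 1.2829×-0.46793×0.47264 + 0.88377×0.88126×0.95883 = -0.283729 + 0.746767 = 0.463038.
Q̄ = (S_0/π) × [bracket] = (2782/π) × 0.463038 = 410.04 W/m².
— Configuration B (ϕ=+45.6°):
Solar declination: sin δ = sin ε · sin L_s = sin 65.80° × sin 28.8° = 0.43942, so δ = +26.067°.
cos h₀ = −tan(+45.6°) tan(+26.067°) = -0.4995, h₀ = 2.0939 rad.
Bracket: h₀ sin ϕ sin δ + cos ϕ cos δ sin h₀ = 2.0939×0.71447×0.43942 + 0.69966×0.89828×0.86630 = 0.657385 + 0.544461 = 1.201846.
Q̄ = (S_0/π) × [bracket] = (2782/π) × 1.201846 = 1064.3 W/m².
Ratio Q̄_A / Q̄_B = 410.04 / 1064.3 = 0.3853.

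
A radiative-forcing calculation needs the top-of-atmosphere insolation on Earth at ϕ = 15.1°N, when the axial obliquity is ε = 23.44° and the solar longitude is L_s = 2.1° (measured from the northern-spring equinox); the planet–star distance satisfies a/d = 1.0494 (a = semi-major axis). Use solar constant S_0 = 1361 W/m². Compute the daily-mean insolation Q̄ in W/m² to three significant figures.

Q̄ ≈ 463 W/m²

Solar declination: sin δ = sin ε · sin L_s = sin 23.44° × sin 2.1° = 0.01458, so δ = +0.835°.
cos h₀ = −tan(+15.1°) tan(+0.835°) = -0.0039, h₀ = 1.5747 rad.
Bracket: h₀ sin ϕ sin δ + cos ϕ cos δ sin h₀ = 1.5747×0.26050×0.01458 + 0.96547×0.99989×0.99999 = 0.005981 + 0.965354 = 0.971335.
Inverse-square distance factor (a/d)² = 1.0494² = 1.101240.
Q̄ = (S_0/π) × 1.101240 × [bracket] = (1361/π) × 1.101240 × 0.971335 = 463.4 W/m².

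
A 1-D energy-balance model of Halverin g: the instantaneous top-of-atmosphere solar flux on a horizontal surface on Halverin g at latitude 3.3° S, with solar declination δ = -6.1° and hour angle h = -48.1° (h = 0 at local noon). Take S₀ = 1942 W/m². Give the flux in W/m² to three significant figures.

cos θ_z = sin φ sin δ + cos φ cos δ cos h = 0.006117 + 0.662950 = 0.669067.
Flux = S₀ · cos θ_z = 1942 × 0.669067 = 1299 W/m².

1.30e+03 W/m²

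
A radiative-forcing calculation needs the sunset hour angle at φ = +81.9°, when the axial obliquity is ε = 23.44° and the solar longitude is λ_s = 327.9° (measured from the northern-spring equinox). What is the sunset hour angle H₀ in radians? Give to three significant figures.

H₀ = 0.00 rad

Solar declination: sin δ = sin ε · sin λ_s = sin 23.44° × sin 327.9° = -0.21138, so δ = -12.203°.
cos H₀ = −tan φ · tan δ = 1.5196 ≥ 1, so the Sun never rises (polar night) and H₀ = 0.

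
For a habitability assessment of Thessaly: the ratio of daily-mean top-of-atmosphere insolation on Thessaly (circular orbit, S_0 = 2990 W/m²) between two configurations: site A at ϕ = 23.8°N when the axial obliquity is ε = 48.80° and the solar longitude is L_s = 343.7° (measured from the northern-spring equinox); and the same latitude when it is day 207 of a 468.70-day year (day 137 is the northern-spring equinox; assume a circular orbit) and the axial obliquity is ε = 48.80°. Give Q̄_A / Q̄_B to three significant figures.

Q̄_A / Q̄_B ≈ 0.663

— Configuration A (ϕ=+23.8°):
Solar declination: sin δ = sin ε · sin L_s = sin 48.80° × sin 343.7° = -0.21118, so δ = -12.191°.
cos h₀ = −tan(+23.8°) tan(-12.191°) = 0.0953, h₀ = 1.4754 rad.
Bracket: h₀ sin ϕ sin δ + cos ϕ cos δ sin h₀ = 1.4754×0.40355×-0.21118 + 0.91496×0.97745×0.99545 = -0.125736 + 0.890258 = 0.764522.
Q̄ = (S_0/π) × [bracket] = (2990/π) × 0.764522 = 727.63 W/m².
— Configuration B (ϕ=+23.8°):
Solar longitude: L_s = 360° × (207 − 137)/468.70 = 53.766°.
sin δ = sin 48.80° × sin 53.766° = 0.60690, so δ = +37.366°.
cos h₀ = −tan(+23.8°) tan(+37.366°) = -0.3368, h₀ = 1.9143 rad.
Bracket: h₀ sin ϕ sin δ + cos ϕ cos δ sin h₀ = 1.9143×0.40355×0.60690 + 0.91496×0.79478×0.94158 = 0.468840 + 0.684709 = 1.153549.
Q̄ = (S_0/π) × [bracket] = (2990/π) × 1.153549 = 1097.9 W/m².
Ratio Q̄_A / Q̄_B = 727.63 / 1097.9 = 0.6627.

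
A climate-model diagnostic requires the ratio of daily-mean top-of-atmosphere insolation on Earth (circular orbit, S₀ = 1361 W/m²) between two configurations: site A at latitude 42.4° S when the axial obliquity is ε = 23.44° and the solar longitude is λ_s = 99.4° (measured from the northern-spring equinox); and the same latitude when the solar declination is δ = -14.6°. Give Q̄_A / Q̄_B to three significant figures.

— Configuration A (φ=-42.4°):
Solar declination: sin δ = sin ε · sin λ_s = sin 23.44° × sin 99.4° = 0.39245, so δ = +23.107°.
cos H₀ = −tan(-42.4°) tan(+23.107°) = 0.3896, H₀ = 1.1706 rad.
Bracket: H₀ sin φ sin δ + cos φ cos δ sin H₀ = 1.1706×-0.67430×0.39245 + 0.73846×0.91977×0.92098 = -0.309775 + 0.625542 = 0.315767.
Q̄ = (S₀/π) × [bracket] = (1361/π) × 0.315767 = 136.80 W/m².
— Configuration B (φ=-42.4°):
cos H₀ = −tan(-42.4°) tan(-14.600°) = -0.2379, H₀ = 1.8109 rad.
Bracket: H₀ sin φ sin δ + cos φ cos δ sin H₀ = 1.8109×-0.67430×-0.25207 + 0.73846×0.96771×0.97130 = 0.307800 + 0.694106 = 1.001906.
Q̄ = (S₀/π) × [bracket] = (1361/π) × 1.001906 = 434.05 W/m².
Ratio Q̄_A / Q̄_B = 136.80 / 434.05 = 0.3152.

Q̄_A / Q̄_B ≈ 0.315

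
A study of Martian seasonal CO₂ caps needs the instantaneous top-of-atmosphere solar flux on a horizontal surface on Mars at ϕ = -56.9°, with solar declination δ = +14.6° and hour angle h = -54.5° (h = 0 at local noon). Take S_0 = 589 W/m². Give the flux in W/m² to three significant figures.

cos θ_z = sin ϕ sin δ + cos ϕ cos δ cos h = -0.211163 + 0.306883 = 0.095720.
Flux = S_0 · cos θ_z = 589 × 0.095720 = 56.38 W/m².

56.4 W/m²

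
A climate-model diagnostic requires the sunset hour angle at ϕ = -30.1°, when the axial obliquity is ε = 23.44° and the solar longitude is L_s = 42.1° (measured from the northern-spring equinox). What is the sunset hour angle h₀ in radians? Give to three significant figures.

Solar declination: sin δ = sin ε · sin L_s = sin 23.44° × sin 42.1° = 0.26669, so δ = +15.467°.
cos h₀ = −tan ϕ · tan δ = −tan(-30.1°) × tan(+15.467°) = 0.1604, so h₀ = 1.4097 rad = 80.77°.

h₀ = 1.41 rad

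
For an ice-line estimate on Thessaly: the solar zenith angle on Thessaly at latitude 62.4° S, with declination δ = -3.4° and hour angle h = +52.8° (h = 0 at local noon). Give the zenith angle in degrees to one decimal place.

θ_z = 70.6°

cos θ_z = sin ϕ sin δ + cos ϕ cos δ cos h = 0.052558 + 0.279615 = 0.332173.
θ_z = arccos(0.332173) = 70.6°.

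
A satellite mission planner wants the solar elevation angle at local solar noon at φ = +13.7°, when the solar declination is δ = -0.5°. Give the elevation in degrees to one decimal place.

75.8°

At local noon the hour angle is zero, so the zenith angle equals |φ − δ| = |+13.7° − (-0.500°)| = 14.200°.
Elevation = 90° − 14.200° = 75.8°.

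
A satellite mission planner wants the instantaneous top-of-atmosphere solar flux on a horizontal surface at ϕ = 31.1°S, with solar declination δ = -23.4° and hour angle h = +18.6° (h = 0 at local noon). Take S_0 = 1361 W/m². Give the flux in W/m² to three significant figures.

1.29e+03 W/m²

cos θ_z = sin ϕ sin δ + cos ϕ cos δ cos h = 0.205140 + 0.744797 = 0.949937.
Flux = S_0 · cos θ_z = 1361 × 0.949937 = 1293 W/m².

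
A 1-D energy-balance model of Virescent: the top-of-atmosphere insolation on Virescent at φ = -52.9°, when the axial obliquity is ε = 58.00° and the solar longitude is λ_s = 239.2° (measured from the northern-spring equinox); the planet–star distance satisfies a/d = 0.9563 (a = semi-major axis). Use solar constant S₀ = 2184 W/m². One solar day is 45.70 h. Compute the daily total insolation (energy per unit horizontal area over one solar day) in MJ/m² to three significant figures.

Solar declination: sin δ = sin ε · sin λ_s = sin 58.00° × sin 239.2° = -0.72844, so δ = -46.756°.
cos H₀ = −tan(-52.9°) tan(-46.756°) = -1.4059 ≤ −1 ⇒ polar day, H₀ = π.
Bracket: H₀ sin φ sin δ + cos φ cos δ sin H₀ = 3.1416×-0.79758×-0.72844 + 0.60321×0.68511×0.00000 = 1.825236 + 0.000000 = 1.825236.
Inverse-square distance factor (a/d)² = 0.9563² = 0.914510.
Q̄ = (S₀/π) × 0.914510 × [bracket] = (2184/π) × 0.914510 × 1.825236 = 1160.4 W/m².
Daily total = Q̄ × 45.70 h × 3600 s/h = 1160.4 × 45.70 × 3600 / 10⁶ = 190.9 MJ/m².

191 MJ/m²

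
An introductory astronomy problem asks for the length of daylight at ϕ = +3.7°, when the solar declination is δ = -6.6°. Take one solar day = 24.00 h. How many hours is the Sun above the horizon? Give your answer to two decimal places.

cos h₀ = −tan ϕ · tan δ = −tan(+3.7°) × tan(-6.600°) = 0.0075, so h₀ = 1.5633 rad = 89.57°.
Daylight = 2h₀/(2π) × 24.00 h = (1.5633/π) × 24.00 = 11.94 h.

11.94 h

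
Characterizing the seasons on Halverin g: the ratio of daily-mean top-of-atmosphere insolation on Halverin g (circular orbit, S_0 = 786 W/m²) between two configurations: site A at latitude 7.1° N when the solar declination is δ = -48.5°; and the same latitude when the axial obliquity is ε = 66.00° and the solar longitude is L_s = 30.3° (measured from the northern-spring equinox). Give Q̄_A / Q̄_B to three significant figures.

— Configuration A (ϕ=+7.1°):
cos h₀ = −tan(+7.1°) tan(-48.500°) = 0.1408, h₀ = 1.4295 rad.
Bracket: h₀ sin ϕ sin δ + cos ϕ cos δ sin h₀ = 1.4295×0.12360×-0.74896 + 0.99233×0.66262×0.99004 = -0.132331 + 0.650989 = 0.518658.
Q̄ = (S_0/π) × [bracket] = (786/π) × 0.518658 = 129.76 W/m².
— Configuration B (ϕ=+7.1°):
Solar declination: sin δ = sin ε · sin L_s = sin 66.00° × sin 30.3° = 0.46091, so δ = +27.446°.
cos h₀ = −tan(+7.1°) tan(+27.446°) = -0.0647, h₀ = 1.6355 rad.
Bracket: h₀ sin ϕ sin δ + cos ϕ cos δ sin h₀ = 1.6355×0.12360×0.46091 + 0.99233×0.88745×0.99791 = 0.093172 + 0.878803 = 0.971975.
Q̄ = (S_0/π) × [bracket] = (786/π) × 0.971975 = 243.18 W/m².
Ratio Q̄_A / Q̄_B = 129.76 / 243.18 = 0.5336.

Q̄_A / Q̄_B ≈ 0.534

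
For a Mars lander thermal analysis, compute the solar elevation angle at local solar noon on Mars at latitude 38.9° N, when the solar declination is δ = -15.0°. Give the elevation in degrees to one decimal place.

36.1°

At local noon the hour angle is zero, so the zenith angle equals |φ − δ| = |+38.9° − (-15.000°)| = 53.900°.
Elevation = 90° − 53.900° = 36.1°.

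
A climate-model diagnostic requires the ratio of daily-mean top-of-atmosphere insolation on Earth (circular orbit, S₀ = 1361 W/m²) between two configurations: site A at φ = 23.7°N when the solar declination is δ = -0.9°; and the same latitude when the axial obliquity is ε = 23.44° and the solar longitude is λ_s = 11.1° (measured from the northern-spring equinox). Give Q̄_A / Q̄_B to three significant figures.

Q̄_A / Q̄_B ≈ 0.942

— Configuration A (φ=+23.7°):
cos H₀ = −tan(+23.7°) tan(-0.900°) = 0.0069, H₀ = 1.5639 rad.
Bracket: H₀ sin φ sin δ + cos φ cos δ sin H₀ = 1.5639×0.40195×-0.01571 + 0.91566×0.99988×0.99998 = -0.009875 + 0.915532 = 0.905657.
Q̄ = (S₀/π) × [bracket] = (1361/π) × 0.905657 = 392.35 W/m².
— Configuration B (φ=+23.7°):
Solar declination: sin δ = sin ε · sin λ_s = sin 23.44° × sin 11.1° = 0.07658, so δ = +4.392°.
cos H₀ = −tan(+23.7°) tan(+4.392°) = -0.0337, H₀ = 1.6045 rad.
Bracket: H₀ sin φ sin δ + cos φ cos δ sin H₀ = 1.6045×0.40195×0.07658 + 0.91566×0.99706×0.99943 = 0.049389 + 0.912448 = 0.961837.
Q̄ = (S₀/π) × [bracket] = (1361/π) × 0.961837 = 416.69 W/m².
Ratio Q̄_A / Q̄_B = 392.35 / 416.69 = 0.9416.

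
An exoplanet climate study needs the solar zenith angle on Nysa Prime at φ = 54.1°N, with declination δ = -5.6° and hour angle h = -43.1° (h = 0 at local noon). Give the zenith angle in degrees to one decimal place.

θ_z = 69.7°

cos θ_z = sin φ sin δ + cos φ cos δ cos h = -0.079046 + 0.426104 = 0.347058.
θ_z = arccos(0.347058) = 69.7°.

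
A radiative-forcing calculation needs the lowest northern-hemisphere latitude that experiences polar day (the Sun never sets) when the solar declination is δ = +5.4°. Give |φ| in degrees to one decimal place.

Polar day requires cos H₀ = −tan φ tan δ ≤ −1, i.e. tan φ tan δ ≥ 1.
The boundary is |tan φ| · |tan δ| = 1, so |φ| = 90° − |δ| = 90° − 5.4° = 84.6° in the northern hemisphere.

|φ| = 84.6°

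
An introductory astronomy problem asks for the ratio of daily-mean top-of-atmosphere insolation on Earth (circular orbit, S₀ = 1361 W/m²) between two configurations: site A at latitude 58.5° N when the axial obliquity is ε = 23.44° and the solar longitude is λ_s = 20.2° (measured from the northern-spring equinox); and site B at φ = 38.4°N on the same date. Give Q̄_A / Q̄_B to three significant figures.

Q̄_A / Q̄_B ≈ 0.781

— Configuration A (φ=+58.5°):
Solar declination: sin δ = sin ε · sin λ_s = sin 23.44° × sin 20.2° = 0.13736, so δ = +7.895°.
cos H₀ = −tan(+58.5°) tan(+7.895°) = -0.2263, H₀ = 1.7991 rad.
Bracket: H₀ sin φ sin δ + cos φ cos δ sin H₀ = 1.7991×0.85264×0.13736 + 0.52250×0.99052×0.97406 = 0.210708 + 0.504122 = 0.714830.
Q̄ = (S₀/π) × [bracket] = (1361/π) × 0.714830 = 309.68 W/m².
— Configuration B (φ=+38.4°):
cos H₀ = −tan(+38.4°) tan(+7.895°) = -0.1099, H₀ = 1.6809 rad.
Bracket: H₀ sin φ sin δ + cos φ cos δ sin H₀ = 1.6809×0.62115×0.13736 + 0.78369×0.99052×0.99394 = 0.143416 + 0.771556 = 0.914972.
Q̄ = (S₀/π) × [bracket] = (1361/π) × 0.914972 = 396.38 W/m².
Ratio Q̄_A / Q̄_B = 309.68 / 396.38 = 0.7813.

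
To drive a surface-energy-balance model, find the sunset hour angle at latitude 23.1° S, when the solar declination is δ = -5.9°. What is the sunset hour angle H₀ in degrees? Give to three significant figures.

cos H₀ = −tan φ · tan δ = −tan(-23.1°) × tan(-5.900°) = -0.0441, so H₀ = 1.6149 rad = 92.53°.

H₀ = 92.5°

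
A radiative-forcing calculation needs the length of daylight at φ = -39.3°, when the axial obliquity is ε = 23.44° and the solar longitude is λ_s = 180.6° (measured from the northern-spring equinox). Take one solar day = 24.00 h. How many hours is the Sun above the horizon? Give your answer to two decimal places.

Solar declination: sin δ = sin ε · sin λ_s = sin 23.44° × sin 180.6° = -0.00417, so δ = -0.239°.
cos H₀ = −tan φ · tan δ = −tan(-39.3°) × tan(-0.239°) = -0.0034, so H₀ = 1.5742 rad = 90.20°.
Daylight = 2H₀/(2π) × 24.00 h = (1.5742/π) × 24.00 = 12.03 h.

12.03 h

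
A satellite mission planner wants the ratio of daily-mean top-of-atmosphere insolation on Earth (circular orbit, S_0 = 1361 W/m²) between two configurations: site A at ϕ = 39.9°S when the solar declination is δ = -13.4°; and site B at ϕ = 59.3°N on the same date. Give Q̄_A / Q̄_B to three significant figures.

— Configuration A (ϕ=-39.9°):
cos h₀ = −tan(-39.9°) tan(-13.400°) = -0.1992, h₀ = 1.7713 rad.
Bracket: h₀ sin ϕ sin δ + cos ϕ cos δ sin h₀ = 1.7713×-0.64145×-0.23175 + 0.76717×0.97278×0.97996 = 0.263314 + 0.731332 = 0.994646.
Q̄ = (S_0/π) × [bracket] = (1361/π) × 0.994646 = 430.90 W/m².
— Configuration B (ϕ=+59.3°):
cos h₀ = −tan(+59.3°) tan(-13.400°) = 0.4012, h₀ = 1.1579 rad.
Bracket: h₀ sin ϕ sin δ + cos ϕ cos δ sin h₀ = 1.1579×0.85985×-0.23175 + 0.51054×0.97278×0.91598 = -0.230735 + 0.454915 = 0.224180.
Q̄ = (S_0/π) × [bracket] = (1361/π) × 0.224180 = 97.119 W/m².
Ratio Q̄_A / Q̄_B = 430.90 / 97.119 = 4.437.

Q̄_A / Q̄_B ≈ 4.44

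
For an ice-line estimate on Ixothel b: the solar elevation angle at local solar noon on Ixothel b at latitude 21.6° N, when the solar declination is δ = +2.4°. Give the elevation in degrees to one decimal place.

70.8°

At local noon the hour angle is zero, so the zenith angle equals |φ − δ| = |+21.6° − (+2.400°)| = 19.200°.
Elevation = 90° − 19.200° = 70.8°.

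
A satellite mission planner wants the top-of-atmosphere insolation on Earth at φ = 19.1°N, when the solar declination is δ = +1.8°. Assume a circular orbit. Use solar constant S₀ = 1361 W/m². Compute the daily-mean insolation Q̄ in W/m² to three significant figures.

cos H₀ = −tan(+19.1°) tan(+1.800°) = -0.0109, H₀ = 1.5817 rad.
Bracket: H₀ sin φ sin δ + cos φ cos δ sin H₀ = 1.5817×0.32722×0.03141 + 0.94495×0.99951×0.99994 = 0.016257 + 0.944430 = 0.960687.
Q̄ = (S₀/π) × [bracket] = (1361/π) × 0.960687 = 416.2 W/m².

Q̄ ≈ 416 W/m²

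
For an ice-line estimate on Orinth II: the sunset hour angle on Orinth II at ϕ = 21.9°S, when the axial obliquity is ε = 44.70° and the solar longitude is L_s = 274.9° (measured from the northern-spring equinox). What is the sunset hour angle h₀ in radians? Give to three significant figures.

Solar declination: sin δ = sin ε · sin L_s = sin 44.70° × sin 274.9° = -0.70082, so δ = -44.493°.
cos h₀ = −tan ϕ · tan δ = −tan(-21.9°) × tan(-44.493°) = -0.3949, so h₀ = 1.9768 rad = 113.26°.

h₀ = 1.98 rad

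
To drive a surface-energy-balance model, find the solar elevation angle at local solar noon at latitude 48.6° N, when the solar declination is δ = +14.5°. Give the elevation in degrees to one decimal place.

55.9°

At local noon the hour angle is zero, so the zenith angle equals |φ − δ| = |+48.6° − (+14.500°)| = 34.100°.
Elevation = 90° − 34.100° = 55.9°.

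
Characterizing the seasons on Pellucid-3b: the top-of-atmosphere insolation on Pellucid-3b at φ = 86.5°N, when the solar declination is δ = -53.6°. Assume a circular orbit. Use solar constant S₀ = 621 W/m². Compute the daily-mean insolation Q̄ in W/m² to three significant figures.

cos H₀ = −tan(+86.5°) tan(-53.600°) = 22.1764 ≥ 1 ⇒ polar night, H₀ = 0 and Q̄ = 0.

Q̄ ≈ 0.00 W/m²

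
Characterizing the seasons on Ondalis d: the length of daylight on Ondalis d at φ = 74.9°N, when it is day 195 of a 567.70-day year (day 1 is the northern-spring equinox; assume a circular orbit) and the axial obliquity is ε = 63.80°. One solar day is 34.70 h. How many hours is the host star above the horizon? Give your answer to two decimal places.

Solar longitude: λ_s = 360° × (195 − 1)/567.70 = 123.023°.
sin δ = sin 63.80° × sin 123.023° = 0.75231, so δ = +48.791°.
Sunrise equation: cos H₀ = −tan φ · tan δ = -4.2322 ≤ −1, so the host star never sets (polar day) and H₀ = π.
Daylight = 2H₀/(2π) × 34.70 h = (3.1416/π) × 34.70 = 34.70 h.

34.70 h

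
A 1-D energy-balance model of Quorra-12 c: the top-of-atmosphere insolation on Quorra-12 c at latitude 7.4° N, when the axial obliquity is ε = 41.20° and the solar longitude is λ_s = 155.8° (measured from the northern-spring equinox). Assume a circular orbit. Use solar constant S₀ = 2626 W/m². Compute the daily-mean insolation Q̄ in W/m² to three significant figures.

Q̄ ≈ 844 W/m²

Solar declination: sin δ = sin ε · sin λ_s = sin 41.20° × sin 155.8° = 0.27001, so δ = +15.665°.
cos H₀ = −tan(+7.4°) tan(+15.665°) = -0.0364, H₀ = 1.6072 rad.
Bracket: H₀ sin φ sin δ + cos φ cos δ sin H₀ = 1.6072×0.12880×0.27001 + 0.99167×0.96286×0.99934 = 0.055894 + 0.954209 = 1.010103.
Q̄ = (S₀/π) × [bracket] = (2626/π) × 1.010103 = 844.3 W/m².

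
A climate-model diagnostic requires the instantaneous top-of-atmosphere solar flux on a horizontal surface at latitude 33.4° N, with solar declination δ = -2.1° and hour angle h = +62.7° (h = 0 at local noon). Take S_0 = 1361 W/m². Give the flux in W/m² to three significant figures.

493 W/m²

cos θ_z = sin ϕ sin δ + cos ϕ cos δ cos h = -0.020172 + 0.382645 = 0.362473.
Flux = S_0 · cos θ_z = 1361 × 0.362473 = 493.3 W/m².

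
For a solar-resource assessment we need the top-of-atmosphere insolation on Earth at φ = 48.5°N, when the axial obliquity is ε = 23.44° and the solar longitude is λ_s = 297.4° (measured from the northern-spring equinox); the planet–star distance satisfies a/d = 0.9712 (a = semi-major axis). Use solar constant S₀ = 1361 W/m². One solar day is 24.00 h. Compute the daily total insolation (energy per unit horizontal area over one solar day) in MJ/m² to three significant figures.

9.24 MJ/m²

Solar declination: sin δ = sin ε · sin λ_s = sin 23.44° × sin 297.4° = -0.35316, so δ = -20.681°.
cos H₀ = −tan(+48.5°) tan(-20.681°) = 0.4267, H₀ = 1.1300 rad.
Bracket: H₀ sin φ sin δ + cos φ cos δ sin H₀ = 1.1300×0.74896×-0.35316 + 0.66262×0.93556×0.90441 = -0.298888 + 0.560663 = 0.261775.
Inverse-square distance factor (a/d)² = 0.9712² = 0.943229.
Q̄ = (S₀/π) × 0.943229 × [bracket] = (1361/π) × 0.943229 × 0.261775 = 106.97 W/m².
Daily total = Q̄ × 24.00 h × 3600 s/h = 106.97 × 24.00 × 3600 / 10⁶ = 9.242 MJ/m².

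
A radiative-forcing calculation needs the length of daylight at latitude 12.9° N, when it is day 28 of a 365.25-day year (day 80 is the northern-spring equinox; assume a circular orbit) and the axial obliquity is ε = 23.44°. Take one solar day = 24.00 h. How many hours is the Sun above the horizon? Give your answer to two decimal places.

11.43 h

Solar longitude: L_s = 360° × (28 − 80)/365.25 = -51.253°, i.e. -51.253° + 360° = 308.747°.
sin δ = sin 23.44° × sin 308.747° = -0.31024, so δ = -18.074°.
cos h₀ = −tan ϕ · tan δ = −tan(+12.9°) × tan(-18.074°) = 0.0747, so h₀ = 1.4960 rad = 85.71°.
Daylight = 2h₀/(2π) × 24.00 h = (1.4960/π) × 24.00 = 11.43 h.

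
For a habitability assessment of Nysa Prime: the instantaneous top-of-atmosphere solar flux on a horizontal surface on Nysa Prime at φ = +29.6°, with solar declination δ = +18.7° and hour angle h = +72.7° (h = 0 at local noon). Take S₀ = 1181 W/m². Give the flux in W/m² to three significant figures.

cos θ_z = sin φ sin δ + cos φ cos δ cos h = 0.158364 + 0.244916 = 0.403280.
Flux = S₀ · cos θ_z = 1181 × 0.403280 = 476.3 W/m².

476 W/m²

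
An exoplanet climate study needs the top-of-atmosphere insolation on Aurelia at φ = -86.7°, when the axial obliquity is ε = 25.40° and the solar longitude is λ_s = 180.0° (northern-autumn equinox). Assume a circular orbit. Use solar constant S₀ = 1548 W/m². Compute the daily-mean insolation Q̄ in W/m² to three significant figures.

Q̄ ≈ 28.4 W/m²

Solar declination: sin δ = sin ε · sin λ_s = sin 25.40° × sin 180.0° = 0.00000, so δ = +0.000°.
cos H₀ = −tan(-86.7°) tan(+0.000°) = 0.0000, H₀ = 1.5708 rad.
Bracket: H₀ sin φ sin δ + cos φ cos δ sin H₀ = 1.5708×-0.99834×0.00000 + 0.05756×1.00000×1.00000 = -0.000000 + 0.057560 = 0.057560.
Q̄ = (S₀/π) × [bracket] = (1548/π) × 0.057560 = 28.36 W/m².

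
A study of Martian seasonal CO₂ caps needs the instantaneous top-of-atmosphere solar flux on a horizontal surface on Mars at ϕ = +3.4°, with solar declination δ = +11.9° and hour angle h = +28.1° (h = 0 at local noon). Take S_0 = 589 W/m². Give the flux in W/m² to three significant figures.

515 W/m²

cos θ_z = sin ϕ sin δ + cos ϕ cos δ cos h = 0.012229 + 0.861650 = 0.873879.
Flux = S_0 · cos θ_z = 589 × 0.873879 = 514.7 W/m².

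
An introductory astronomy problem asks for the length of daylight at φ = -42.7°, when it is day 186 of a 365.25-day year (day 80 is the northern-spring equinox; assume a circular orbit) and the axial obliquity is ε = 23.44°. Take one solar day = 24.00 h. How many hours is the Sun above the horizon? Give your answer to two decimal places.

8.98 h

Solar longitude: λ_s = 360° × (186 − 80)/365.25 = 104.476°.
sin δ = sin 23.44° × sin 104.476° = 0.38516, so δ = +22.654°.
cos H₀ = −tan φ · tan δ = −tan(-42.7°) × tan(+22.654°) = 0.3851, so H₀ = 1.1755 rad = 67.35°.
Daylight = 2H₀/(2π) × 24.00 h = (1.1755/π) × 24.00 = 8.98 h.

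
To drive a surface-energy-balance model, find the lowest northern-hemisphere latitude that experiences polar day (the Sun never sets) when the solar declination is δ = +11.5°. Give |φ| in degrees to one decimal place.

Polar day requires cos H₀ = −tan φ tan δ ≤ −1, i.e. tan φ tan δ ≥ 1.
The boundary is |tan φ| · |tan δ| = 1, so |φ| = 90° − |δ| = 90° − 11.5° = 78.5° in the northern hemisphere.

|φ| = 78.5°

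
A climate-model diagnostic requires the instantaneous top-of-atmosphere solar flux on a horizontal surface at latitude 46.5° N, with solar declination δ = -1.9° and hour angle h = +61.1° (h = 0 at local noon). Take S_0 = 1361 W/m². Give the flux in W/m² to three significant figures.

cos θ_z = sin ϕ sin δ + cos ϕ cos δ cos h = -0.024050 + 0.332487 = 0.308437.
Flux = S_0 · cos θ_z = 1361 × 0.308437 = 419.8 W/m².

420 W/m²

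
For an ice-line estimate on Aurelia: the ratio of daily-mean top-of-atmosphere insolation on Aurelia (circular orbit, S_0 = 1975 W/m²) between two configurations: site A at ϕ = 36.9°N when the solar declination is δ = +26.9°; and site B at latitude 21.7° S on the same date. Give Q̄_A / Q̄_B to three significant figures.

Q̄_A / Q̄_B ≈ 2.05

— Configuration A (ϕ=+36.9°):
cos h₀ = −tan(+36.9°) tan(+26.900°) = -0.3809, h₀ = 1.9616 rad.
Bracket: h₀ sin ϕ sin δ + cos ϕ cos δ sin h₀ = 1.9616×0.60042×0.45243 + 0.79968×0.89180×0.92461 = 0.532865 + 0.659390 = 1.192255.
Q̄ = (S_0/π) × [bracket] = (1975/π) × 1.192255 = 749.53 W/m².
— Configuration B (ϕ=-21.7°):
cos h₀ = −tan(-21.7°) tan(+26.900°) = 0.2019, h₀ = 1.3675 rad.
Bracket: h₀ sin ϕ sin δ + cos ϕ cos δ sin h₀ = 1.3675×-0.36975×0.45243 + 0.92913×0.89180×0.97941 = -0.228764 + 0.811537 = 0.582773.
Q̄ = (S_0/π) × [bracket] = (1975/π) × 0.582773 = 366.37 W/m².
Ratio Q̄_A / Q̄_B = 749.53 / 366.37 = 2.046.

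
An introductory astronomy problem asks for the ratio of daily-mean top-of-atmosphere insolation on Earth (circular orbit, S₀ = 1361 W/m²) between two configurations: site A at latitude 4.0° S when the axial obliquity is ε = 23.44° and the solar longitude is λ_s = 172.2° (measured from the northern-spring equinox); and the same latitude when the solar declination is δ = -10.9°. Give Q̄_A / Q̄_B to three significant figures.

— Configuration A (φ=-4.0°):
Solar declination: sin δ = sin ε · sin λ_s = sin 23.44° × sin 172.2° = 0.05399, so δ = +3.095°.
cos H₀ = −tan(-4.0°) tan(+3.095°) = 0.0038, H₀ = 1.5670 rad.
Bracket: H₀ sin φ sin δ + cos φ cos δ sin H₀ = 1.5670×-0.06976×0.05399 + 0.99756×0.99854×0.99999 = -0.005902 + 0.996094 = 0.990192.
Q̄ = (S₀/π) × [bracket] = (1361/π) × 0.990192 = 428.97 W/m².
— Configuration B (φ=-4.0°):
cos H₀ = −tan(-4.0°) tan(-10.900°) = -0.0135, H₀ = 1.5843 rad.
Bracket: H₀ sin φ sin δ + cos φ cos δ sin H₀ = 1.5843×-0.06976×-0.18910 + 0.99756×0.98196×0.99991 = 0.020899 + 0.979476 = 1.000375.
Q̄ = (S₀/π) × [bracket] = (1361/π) × 1.000375 = 433.38 W/m².
Ratio Q̄_A / Q̄_B = 428.97 / 433.38 = 0.9898.

Q̄_A / Q̄_B ≈ 0.990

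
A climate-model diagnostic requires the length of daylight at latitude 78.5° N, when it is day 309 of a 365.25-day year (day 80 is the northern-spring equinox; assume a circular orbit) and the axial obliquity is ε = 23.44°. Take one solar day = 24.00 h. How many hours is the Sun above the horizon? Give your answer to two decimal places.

0.00 h

Solar longitude: λ_s = 360° × (309 − 80)/365.25 = 225.708°.
sin δ = sin 23.44° × sin 225.708° = -0.28474, so δ = -16.543°.
cos H₀ = −tan φ · tan δ = 1.4600 ≥ 1, so the Sun never rises (polar night) and H₀ = 0.
Daylight = 2H₀/(2π) × 24.00 h = (0.0000/π) × 24.00 = 0.00 h.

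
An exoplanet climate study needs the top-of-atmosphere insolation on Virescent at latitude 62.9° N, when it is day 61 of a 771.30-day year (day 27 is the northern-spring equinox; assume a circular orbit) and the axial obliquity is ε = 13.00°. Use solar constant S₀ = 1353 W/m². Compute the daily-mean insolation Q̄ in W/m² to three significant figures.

Q̄ ≈ 234 W/m²

Solar longitude: λ_s = 360° × (61 − 27)/771.30 = 15.869°.
sin δ = sin 13.00° × sin 15.869° = 0.06151, so δ = +3.527°.
cos H₀ = −tan(+62.9°) tan(+3.527°) = -0.1204, H₀ = 1.6915 rad.
Bracket: H₀ sin φ sin δ + cos φ cos δ sin H₀ = 1.6915×0.89021×0.06151 + 0.45554×0.99811×0.99272 = 0.092621 + 0.451369 = 0.543990.
Q̄ = (S₀/π) × [bracket] = (1353/π) × 0.543990 = 234.3 W/m².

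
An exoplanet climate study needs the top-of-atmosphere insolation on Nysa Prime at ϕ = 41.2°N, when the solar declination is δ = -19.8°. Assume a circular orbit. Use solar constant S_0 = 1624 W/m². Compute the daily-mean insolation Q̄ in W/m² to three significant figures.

Q̄ ≈ 203 W/m²

cos h₀ = −tan(+41.2°) tan(-19.800°) = 0.3152, h₀ = 1.2502 rad.
Bracket: h₀ sin ϕ sin δ + cos ϕ cos δ sin h₀ = 1.2502×0.65869×-0.33874 + 0.75241×0.94088×0.94903 = -0.278950 + 0.671844 = 0.392894.
Q̄ = (S_0/π) × [bracket] = (1624/π) × 0.392894 = 203.1 W/m².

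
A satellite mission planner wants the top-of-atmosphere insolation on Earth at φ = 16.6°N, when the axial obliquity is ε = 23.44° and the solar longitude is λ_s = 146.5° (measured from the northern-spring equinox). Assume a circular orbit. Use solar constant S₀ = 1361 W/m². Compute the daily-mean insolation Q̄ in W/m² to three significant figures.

Q̄ ≈ 449 W/m²

Solar declination: sin δ = sin ε · sin λ_s = sin 23.44° × sin 146.5° = 0.21955, so δ = +12.683°.
cos H₀ = −tan(+16.6°) tan(+12.683°) = -0.0671, H₀ = 1.6379 rad.
Bracket: H₀ sin φ sin δ + cos φ cos δ sin H₀ = 1.6379×0.28569×0.21955 + 0.95832×0.97560×0.99775 = 0.102734 + 0.932833 = 1.035567.
Q̄ = (S₀/π) × [bracket] = (1361/π) × 1.035567 = 448.6 W/m².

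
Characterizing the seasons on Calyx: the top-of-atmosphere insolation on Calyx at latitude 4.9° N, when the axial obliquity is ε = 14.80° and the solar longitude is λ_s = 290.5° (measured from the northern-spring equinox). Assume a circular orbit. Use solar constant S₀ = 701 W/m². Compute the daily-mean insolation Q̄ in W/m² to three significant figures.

Solar declination: sin δ = sin ε · sin λ_s = sin 14.80° × sin 290.5° = -0.23927, so δ = -13.843°.
cos H₀ = −tan(+4.9°) tan(-13.843°) = 0.0211, H₀ = 1.5497 rad.
Bracket: H₀ sin φ sin δ + cos φ cos δ sin H₀ = 1.5497×0.08542×-0.23927 + 0.99635×0.97095×0.99978 = -0.031673 + 0.967193 = 0.935520.
Q̄ = (S₀/π) × [bracket] = (701/π) × 0.935520 = 208.7 W/m².

Q̄ ≈ 209 W/m²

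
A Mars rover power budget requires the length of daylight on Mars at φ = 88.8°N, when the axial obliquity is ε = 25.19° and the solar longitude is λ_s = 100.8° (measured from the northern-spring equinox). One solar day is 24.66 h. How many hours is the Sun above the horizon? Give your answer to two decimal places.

Solar declination: sin δ = sin ε · sin λ_s = sin 25.19° × sin 100.8° = 0.41808, so δ = +24.714°.
Sunrise equation: cos H₀ = −tan φ · tan δ = -21.9714 ≤ −1, so the Sun never sets (polar day) and H₀ = π.
Daylight = 2H₀/(2π) × 24.66 h = (3.1416/π) × 24.66 = 24.66 h.

24.66 h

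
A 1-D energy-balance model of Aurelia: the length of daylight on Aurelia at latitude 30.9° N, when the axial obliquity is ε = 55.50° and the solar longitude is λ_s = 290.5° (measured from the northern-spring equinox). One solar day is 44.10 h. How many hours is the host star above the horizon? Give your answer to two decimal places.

Solar declination: sin δ = sin ε · sin λ_s = sin 55.50° × sin 290.5° = -0.77194, so δ = -50.528°.
cos H₀ = −tan φ · tan δ = −tan(+30.9°) × tan(-50.528°) = 0.7267, so H₀ = 0.7572 rad = 43.39°.
Daylight = 2H₀/(2π) × 44.10 h = (0.7572/π) × 44.10 = 10.63 h.

10.63 h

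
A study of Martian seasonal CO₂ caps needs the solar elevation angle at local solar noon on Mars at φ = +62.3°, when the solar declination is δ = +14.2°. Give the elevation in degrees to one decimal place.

41.9°

At local noon the hour angle is zero, so the zenith angle equals |φ − δ| = |+62.3° − (+14.200°)| = 48.100°.
Elevation = 90° − 48.100° = 41.9°.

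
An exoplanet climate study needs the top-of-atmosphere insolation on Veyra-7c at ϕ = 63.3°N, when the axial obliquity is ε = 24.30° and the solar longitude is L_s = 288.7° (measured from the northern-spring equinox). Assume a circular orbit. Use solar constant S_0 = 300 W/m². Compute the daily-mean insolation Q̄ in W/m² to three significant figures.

Solar declination: sin δ = sin ε · sin L_s = sin 24.30° × sin 288.7° = -0.38979, so δ = -22.941°.
cos h₀ = −tan(+63.3°) tan(-22.941°) = 0.8416, h₀ = 0.5706 rad.
Bracket: h₀ sin ϕ sin δ + cos ϕ cos δ sin h₀ = 0.5706×0.89337×-0.38979 + 0.44932×0.92090×0.54014 = -0.198698 + 0.223498 = 0.024800.
Q̄ = (S_0/π) × [bracket] = (300/π) × 0.024800 = 2.368 W/m².

Q̄ ≈ 2.37 W/m²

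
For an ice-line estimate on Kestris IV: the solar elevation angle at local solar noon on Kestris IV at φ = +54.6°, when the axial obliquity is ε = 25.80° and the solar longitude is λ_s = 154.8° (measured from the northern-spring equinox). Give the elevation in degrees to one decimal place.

46.1°

Solar declination: sin δ = sin ε · sin λ_s = sin 25.80° × sin 154.8° = 0.18531, so δ = +10.679°.
At local noon the hour angle is zero, so the zenith angle equals |φ − δ| = |+54.6° − (+10.679°)| = 43.921°.
Elevation = 90° − 43.921° = 46.1°.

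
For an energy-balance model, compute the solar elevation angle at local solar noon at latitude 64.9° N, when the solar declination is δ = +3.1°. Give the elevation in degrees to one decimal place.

At local noon the hour angle is zero, so the zenith angle equals |φ − δ| = |+64.9° − (+3.100°)| = 61.800°.
Elevation = 90° − 61.800° = 28.2°.

28.2°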